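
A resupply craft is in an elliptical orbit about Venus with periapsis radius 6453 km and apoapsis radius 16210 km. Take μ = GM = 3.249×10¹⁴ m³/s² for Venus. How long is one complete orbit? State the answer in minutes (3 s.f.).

Semi-major axis a = (r_p + r_a)/2 = (6453.0 + 16210)/2 = 11332 km = 1.133×10⁷ m.
By Kepler's third law T = 2π√(a³/μ) = 2π × 2.116×10³ = 1.330×10⁴ s.
= 221.6 minutes.

T ≈ 222 minutes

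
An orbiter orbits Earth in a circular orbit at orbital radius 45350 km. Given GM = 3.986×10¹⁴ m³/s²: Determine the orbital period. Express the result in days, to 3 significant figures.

T ≈ 1.11 days

r = 45350 km = 4.535×10⁷ m.
Kepler's third law: T = 2π√(r³/μ) = 2π√((4.535×10⁷)³ / 3.986×10¹⁴).
r³/μ = 2.340×10⁸ s², so T = 2π × 1.530×10⁴ = 9.611×10⁴ s.
Converting: 9.611×10⁴ s ÷ 86400 = 1.112 days.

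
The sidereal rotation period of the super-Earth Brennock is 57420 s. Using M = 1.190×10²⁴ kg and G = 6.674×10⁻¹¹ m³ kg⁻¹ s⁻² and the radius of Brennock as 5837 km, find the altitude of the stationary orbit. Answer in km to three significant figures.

h_sync ≈ 13000 km

μ = GM = 6.674×10⁻¹¹ × 1.190×10²⁴ = 7.942×10¹³ m³/s².
A synchronous orbit has period T, so by Kepler's third law a = (μT²/4π²)^(1/3).
μT²/4π² = 7.942×10¹³ × (5.742×10⁴)² / 39.48 = 6.633×10²¹ m³.
a = 1.879×10⁷ m = 18789 km.
Altitude h = a − R = 18789 − 5837 = 12952 km.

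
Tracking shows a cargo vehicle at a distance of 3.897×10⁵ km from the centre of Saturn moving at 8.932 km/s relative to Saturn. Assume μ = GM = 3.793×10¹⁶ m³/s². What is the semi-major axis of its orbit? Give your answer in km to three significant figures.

a ≈ 3.30×10⁵ km

r = 3.897×10⁸ m.
Vis-viva rearranged: 1/a = 2/r − v²/μ = 5.132×10⁻⁹ − 2.103×10⁻⁹ = 3.029×10⁻⁹ m⁻¹.
a = 3.302×10⁸ m = 3.3017×10⁵ km.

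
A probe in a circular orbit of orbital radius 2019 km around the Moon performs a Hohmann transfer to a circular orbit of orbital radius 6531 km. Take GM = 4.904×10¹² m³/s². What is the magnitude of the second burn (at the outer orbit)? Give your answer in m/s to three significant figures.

Δv ≈ 271 m/s

r₁ = 2019 km = 2.019×10⁶ m.
r₂ = 6531 km = 6.531×10⁶ m.
Transfer ellipse a_t = (r₁ + r₂)/2 = 4.275×10⁶ m.
At r₁: circular v_c1 = √(μ/r₁) = 1559 m/s; transfer-perilune v_p = √[μ(2/r₁ − 1/a_t)] = 1926 m/s.
At r₂: circular v_c2 = √(μ/r₂) = 866.5 m/s; transfer-apolune v_a = √[μ(2/r₂ − 1/a_t)] = 595.5 m/s.
Δv₂ = v_c2 − v_a = 271.0 m/s.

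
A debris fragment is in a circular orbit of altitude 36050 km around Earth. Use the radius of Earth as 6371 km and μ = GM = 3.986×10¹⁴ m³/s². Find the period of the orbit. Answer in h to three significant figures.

T ≈ 24.2 h

r = 6371 + 36050 = 42421 km = 4.2421×10⁷ m.
Kepler's third law: T = 2π√(r³/μ) = 2π√((4.242×10⁷)³ / 3.986×10¹⁴).
r³/μ = 1.915×10⁸ s², so T = 2π × 1.384×10⁴ = 8.695×10⁴ s.
Converting: 8.695×10⁴ s ÷ 3600 = 24.15 h.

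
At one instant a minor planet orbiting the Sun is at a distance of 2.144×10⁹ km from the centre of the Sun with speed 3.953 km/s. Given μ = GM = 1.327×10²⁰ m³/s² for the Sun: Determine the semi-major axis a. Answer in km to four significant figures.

r = 2.144×10¹² m.
Specific orbital energy ε = v²/2 − μ/r = (3953)²/2 − 1.327×10²⁰/2.144×10¹² = -5.408×10⁷ J/kg.
Since ε = −μ/(2a), a = −μ/(2ε) = 1.227×10¹² m = 1.2269×10⁹ km.

a ≈ 1.227×10⁹ km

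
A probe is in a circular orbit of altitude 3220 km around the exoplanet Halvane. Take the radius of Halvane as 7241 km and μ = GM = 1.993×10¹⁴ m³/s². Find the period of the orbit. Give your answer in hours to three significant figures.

r = 7241 + 3220 = 10461 km = 1.0461×10⁷ m.
Kepler's third law: T = 2π√(r³/μ) = 2π√((1.046×10⁷)³ / 1.993×10¹⁴).
r³/μ = 5.744×10⁶ s², so T = 2π × 2.397×10³ = 1.506×10⁴ s.
Converting: 1.506×10⁴ s ÷ 3600 = 4.183 hours.

T ≈ 4.18 hours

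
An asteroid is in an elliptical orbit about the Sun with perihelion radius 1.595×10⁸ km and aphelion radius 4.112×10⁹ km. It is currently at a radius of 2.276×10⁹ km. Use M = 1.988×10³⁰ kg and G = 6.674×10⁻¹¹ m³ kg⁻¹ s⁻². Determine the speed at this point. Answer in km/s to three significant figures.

v ≈ 7.38 km/s

μ = GM = 6.674×10⁻¹¹ × 1.988×10³⁰ = 1.327×10²⁰ m³/s².
Semi-major axis a = (r_p + r_a)/2 = 2.1358×10⁹ km = 2.136×10¹² m.
Vis-viva: v² = μ(2/r − 1/a) = 1.327×10²⁰ × (8.787×10⁻¹³ − 4.682×10⁻¹³) = 5.447×10⁷ m²/s².
v = 7380 m/s = 7.380 km/s.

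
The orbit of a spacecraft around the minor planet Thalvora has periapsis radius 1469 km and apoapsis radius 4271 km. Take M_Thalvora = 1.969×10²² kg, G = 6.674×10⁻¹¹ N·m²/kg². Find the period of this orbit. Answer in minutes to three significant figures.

μ = GM = 6.674×10⁻¹¹ × 1.969×10²² = 1.314×10¹² m³/s².
Semi-major axis a = (r_p + r_a)/2 = (1469.0 + 4271.0)/2 = 2870.0 km = 2.870×10⁶ m.
By Kepler's third law T = 2π√(a³/μ) = 2π × 4.241×10³ = 2.665×10⁴ s.
= 444.2 minutes.

T ≈ 444 minutes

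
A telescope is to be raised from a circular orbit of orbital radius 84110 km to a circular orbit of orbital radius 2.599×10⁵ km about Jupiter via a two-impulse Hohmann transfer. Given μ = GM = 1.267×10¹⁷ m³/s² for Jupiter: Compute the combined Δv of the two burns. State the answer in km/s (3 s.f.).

r₁ = 84110 km = 8.411×10⁷ m.
r₂ = 2.599×10⁵ km = 2.599×10⁸ m.
Transfer ellipse a_t = (r₁ + r₂)/2 = 1.720×10⁸ m.
At r₁: circular v_c1 = √(μ/r₁) = 38810 m/s; transfer-perijove v_p = √[μ(2/r₁ − 1/a_t)] = 47710 m/s.
Δv₁ = v_p − v_c1 = 8897 m/s.
At r₂: circular v_c2 = √(μ/r₂) = 22080 m/s; transfer-apojove v_a = √[μ(2/r₂ − 1/a_t)] = 15440 m/s.
Δv₂ = v_c2 − v_a = 6640 m/s.
Total Δv = Δv₁ + Δv₂ = 15540 m/s = 15.54 km/s.

Δv_total ≈ 15.5 km/s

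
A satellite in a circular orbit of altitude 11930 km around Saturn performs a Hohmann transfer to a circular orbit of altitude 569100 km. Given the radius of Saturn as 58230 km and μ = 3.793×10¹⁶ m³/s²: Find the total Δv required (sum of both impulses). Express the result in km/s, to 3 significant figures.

Δv_total ≈ 12.2 km/s

r₁ = 58230 + 11930 = 70160 km = 7.0160×10⁷ m.
r₂ = 58230 + 569100 = 627330 km = 6.2733×10⁸ m.
Transfer ellipse a_t = (r₁ + r₂)/2 = 3.487×10⁸ m.
At r₁: circular v_c1 = √(μ/r₁) = 23250 m/s; transfer-perikrone v_p = √[μ(2/r₁ − 1/a_t)] = 31180 m/s.
Δv₁ = v_p − v_c1 = 7933 m/s.
At r₂: circular v_c2 = √(μ/r₂) = 7776 m/s; transfer-apokrone v_a = √[μ(2/r₂ − 1/a_t)] = 3488 m/s.
Δv₂ = v_c2 − v_a = 4288 m/s.
Total Δv = Δv₁ + Δv₂ = 12220 m/s = 12.22 km/s.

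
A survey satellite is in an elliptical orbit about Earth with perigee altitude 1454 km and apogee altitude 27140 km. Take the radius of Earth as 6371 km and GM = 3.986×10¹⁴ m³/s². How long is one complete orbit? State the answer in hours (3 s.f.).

T ≈ 8.21 hours

r_p = 6371 + 1454 = 7825.0 km = 7.8250×10⁶ m.
r_a = 6371 + 27140 = 33511 km = 3.3511×10⁷ m.
Semi-major axis a = (r_p + r_a)/2 = (7825.0 + 33511)/2 = 20668 km = 2.067×10⁷ m.
By Kepler's third law T = 2π√(a³/μ) = 2π × 4.706×10³ = 2.957×10⁴ s.
= 8.214 hours.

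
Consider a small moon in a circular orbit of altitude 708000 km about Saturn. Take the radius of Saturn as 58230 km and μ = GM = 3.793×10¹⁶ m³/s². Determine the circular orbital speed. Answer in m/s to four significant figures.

r = 58230 + 708000 = 766230 km = 7.6623×10⁸ m.
For a circular orbit v = √(μ/r) = √(3.793×10¹⁶ / 7.662×10⁸) = √(4.950×10⁷) = 7036 m/s.

v ≈ 7036 m/s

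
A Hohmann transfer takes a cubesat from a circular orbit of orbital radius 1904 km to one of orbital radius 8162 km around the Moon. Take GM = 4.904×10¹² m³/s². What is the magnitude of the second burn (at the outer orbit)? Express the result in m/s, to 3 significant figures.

Δv ≈ 298 m/s

r₁ = 1904 km = 1.904×10⁶ m.
r₂ = 8162 km = 8.162×10⁶ m.
Transfer ellipse a_t = (r₁ + r₂)/2 = 5.033×10⁶ m.
At r₁: circular v_c1 = √(μ/r₁) = 1605 m/s; transfer-perilune v_p = √[μ(2/r₁ − 1/a_t)] = 2044 m/s.
At r₂: circular v_c2 = √(μ/r₂) = 775.1 m/s; transfer-apolune v_a = √[μ(2/r₂ − 1/a_t)] = 476.8 m/s.
Δv₂ = v_c2 − v_a = 298.4 m/s.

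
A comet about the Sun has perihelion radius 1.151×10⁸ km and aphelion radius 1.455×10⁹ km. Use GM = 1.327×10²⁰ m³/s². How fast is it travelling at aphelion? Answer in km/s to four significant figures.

v ≈ 3.657 km/s

Semi-major axis a = (r_p + r_a)/2 = 7.8505×10⁸ km = 7.850×10¹¹ m.
Vis-viva: v² = μ(2/r − 1/a) = 1.327×10²⁰ × (1.375×10⁻¹² − 1.274×10⁻¹²) = 1.337×10⁷ m²/s².
v = 3657 m/s = 3.657 km/s.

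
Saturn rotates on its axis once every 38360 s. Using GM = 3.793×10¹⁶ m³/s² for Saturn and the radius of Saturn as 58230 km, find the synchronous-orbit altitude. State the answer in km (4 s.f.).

h_sync ≈ 54000 km

A synchronous orbit has period T, so by Kepler's third law a = (μT²/4π²)^(1/3).
μT²/4π² = 3.793×10¹⁶ × (3.836×10⁴)² / 39.48 = 1.414×10²⁴ m³.
a = 1.122×10⁸ m = 1.1223×10⁵ km.
Altitude h = a − R = 1.1223×10⁵ − 58230 = 54005 km.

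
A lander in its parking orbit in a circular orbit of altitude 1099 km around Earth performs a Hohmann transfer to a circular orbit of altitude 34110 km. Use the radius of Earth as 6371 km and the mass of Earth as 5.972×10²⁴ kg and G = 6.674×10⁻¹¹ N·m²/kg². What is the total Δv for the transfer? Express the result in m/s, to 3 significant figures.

μ = GM = 6.674×10⁻¹¹ × 5.972×10²⁴ = 3.986×10¹⁴ m³/s².
r₁ = 6371 + 1099 = 7470.0 km = 7.4700×10⁶ m.
r₂ = 6371 + 34110 = 40481 km = 4.0481×10⁷ m.
Transfer ellipse a_t = (r₁ + r₂)/2 = 2.398×10⁷ m.
At r₁: circular v_c1 = √(μ/r₁) = 7305 m/s; transfer-perigee v_p = √[μ(2/r₁ − 1/a_t)] = 9491 m/s.
Δv₁ = v_p − v_c1 = 2187 m/s.
At r₂: circular v_c2 = √(μ/r₂) = 3138 m/s; transfer-apogee v_a = √[μ(2/r₂ − 1/a_t)] = 1751 m/s.
Δv₂ = v_c2 − v_a = 1386 m/s.
Total Δv = Δv₁ + Δv₂ = 3573 m/s.

Δv_total ≈ 3570 m/s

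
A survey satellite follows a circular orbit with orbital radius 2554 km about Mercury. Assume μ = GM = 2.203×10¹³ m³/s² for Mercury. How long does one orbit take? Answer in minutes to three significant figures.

r = 2554 km = 2.554×10⁶ m.
Kepler's third law: T = 2π√(r³/μ) = 2π√((2.554×10⁶)³ / 2.203×10¹³).
r³/μ = 7.562×10⁵ s², so T = 2π × 8.696×10² = 5.464×10³ s.
Converting: 5.464×10³ s ÷ 60.00 = 91.07 minutes.

T ≈ 91.1 minutes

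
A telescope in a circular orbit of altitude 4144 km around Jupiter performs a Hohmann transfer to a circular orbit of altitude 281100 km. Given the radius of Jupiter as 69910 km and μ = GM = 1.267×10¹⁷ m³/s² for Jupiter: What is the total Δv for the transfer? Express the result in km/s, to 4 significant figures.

Δv_total ≈ 19.58 km/s

r₁ = 69910 + 4144 = 74054 km = 7.4054×10⁷ m.
r₂ = 69910 + 281100 = 351010 km = 3.5101×10⁸ m.
Transfer ellipse a_t = (r₁ + r₂)/2 = 2.125×10⁸ m.
At r₁: circular v_c1 = √(μ/r₁) = 41360 m/s; transfer-perijove v_p = √[μ(2/r₁ − 1/a_t)] = 53160 m/s.
Δv₁ = v_p − v_c1 = 11790 m/s.
At r₂: circular v_c2 = √(μ/r₂) = 19000 m/s; transfer-apojove v_a = √[μ(2/r₂ − 1/a_t)] = 11210 m/s.
Δv₂ = v_c2 − v_a = 7784 m/s.
Total Δv = Δv₁ + Δv₂ = 19580 m/s = 19.58 km/s.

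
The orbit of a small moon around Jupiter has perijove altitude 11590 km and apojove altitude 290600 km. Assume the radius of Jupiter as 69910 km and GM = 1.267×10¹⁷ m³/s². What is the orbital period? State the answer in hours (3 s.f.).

T ≈ 16.1 hours

r_p = 69910 + 11590 = 81500 km = 8.1500×10⁷ m.
r_a = 69910 + 290600 = 360510 km = 3.6051×10⁸ m.
Semi-major axis a = (r_p + r_a)/2 = (81500 + 3.6051×10⁵)/2 = 2.2100×10⁵ km = 2.210×10⁸ m.
By Kepler's third law T = 2π√(a³/μ) = 2π × 9.230×10³ = 5.800×10⁴ s.
= 16.11 hours.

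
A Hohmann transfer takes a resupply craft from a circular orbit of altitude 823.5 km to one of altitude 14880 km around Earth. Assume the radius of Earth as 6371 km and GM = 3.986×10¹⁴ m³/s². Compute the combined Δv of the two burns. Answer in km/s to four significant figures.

r₁ = 6371 + 823.5 = 7194.5 km = 7.1945×10⁶ m.
r₂ = 6371 + 14880 = 21251 km = 2.1251×10⁷ m.
Transfer ellipse a_t = (r₁ + r₂)/2 = 1.422×10⁷ m.
At r₁: circular v_c1 = √(μ/r₁) = 7443 m/s; transfer-perigee v_p = √[μ(2/r₁ − 1/a_t)] = 9098 m/s.
Δv₁ = v_p − v_c1 = 1655 m/s.
At r₂: circular v_c2 = √(μ/r₂) = 4331 m/s; transfer-apogee v_a = √[μ(2/r₂ − 1/a_t)] = 3080 m/s.
Δv₂ = v_c2 − v_a = 1251 m/s.
Total Δv = Δv₁ + Δv₂ = 2906 m/s = 2.906 km/s.

Δv_total ≈ 2.906 km/s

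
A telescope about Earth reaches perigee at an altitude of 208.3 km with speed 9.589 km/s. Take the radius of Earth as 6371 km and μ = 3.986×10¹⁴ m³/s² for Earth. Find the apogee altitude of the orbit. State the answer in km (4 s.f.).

apogee altitude ≈ 14330 km

r_p = 6371 + 208.3 = 6579.3 km = 6.579×10⁶ m.
Specific energy ε = v²/2 − μ/r = -1.461×10⁷ J/kg, so a = −μ/(2ε) = 1.364×10⁷ m.
The apsides satisfy r_p + r_a = 2a, so the apogee radius is 2a − r_p = 2.070×10⁷ m = 20704 km.
Apogee altitude = 20704 − 6371 = 14333 km.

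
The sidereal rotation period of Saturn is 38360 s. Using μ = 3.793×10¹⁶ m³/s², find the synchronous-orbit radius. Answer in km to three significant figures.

r_sync ≈ 1.12×10⁵ km

A synchronous orbit has period T, so by Kepler's third law a = (μT²/4π²)^(1/3).
μT²/4π² = 3.793×10¹⁶ × (3.836×10⁴)² / 39.48 = 1.414×10²⁴ m³.
a = 1.122×10⁸ m = 1.1223×10⁵ km.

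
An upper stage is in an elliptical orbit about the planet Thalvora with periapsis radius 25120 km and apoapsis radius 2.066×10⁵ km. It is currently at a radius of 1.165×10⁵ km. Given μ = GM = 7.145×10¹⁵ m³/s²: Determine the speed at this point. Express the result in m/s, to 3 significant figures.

Semi-major axis a = (r_p + r_a)/2 = 1.1586×10⁵ km = 1.159×10⁸ m.
Vis-viva: v² = μ(2/r − 1/a) = 7.145×10¹⁵ × (1.717×10⁻⁸ − 8.631×10⁻⁹) = 6.099×10⁷ m²/s².
v = 7810 m/s.

v ≈ 7810 m/s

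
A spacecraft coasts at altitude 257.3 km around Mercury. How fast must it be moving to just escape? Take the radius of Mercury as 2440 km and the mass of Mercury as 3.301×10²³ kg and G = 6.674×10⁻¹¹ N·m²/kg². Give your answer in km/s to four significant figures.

μ = GM = 6.674×10⁻¹¹ × 3.301×10²³ = 2.203×10¹³ m³/s².
r = 2440 + 257.3 = 2697.3 km = 2.6973×10⁶ m.
Escape speed v_esc = √(2μ/r) = √(2 × 2.203×10¹³ / 2.697×10⁶) = √(1.634×10⁷) = 4042 m/s.
= 4.042 km/s.

v_esc ≈ 4.042 km/s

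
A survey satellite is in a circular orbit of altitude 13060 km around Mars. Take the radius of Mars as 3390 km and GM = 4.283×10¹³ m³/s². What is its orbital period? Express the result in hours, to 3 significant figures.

r = 3390 + 13060 = 16450 km = 1.6450×10⁷ m.
Kepler's third law: T = 2π√(r³/μ) = 2π√((1.645×10⁷)³ / 4.283×10¹³).
r³/μ = 1.039×10⁸ s², so T = 2π × 1.019×10⁴ = 6.406×10⁴ s.
Converting: 6.406×10⁴ s ÷ 3600 = 17.79 hours.

T ≈ 17.8 hours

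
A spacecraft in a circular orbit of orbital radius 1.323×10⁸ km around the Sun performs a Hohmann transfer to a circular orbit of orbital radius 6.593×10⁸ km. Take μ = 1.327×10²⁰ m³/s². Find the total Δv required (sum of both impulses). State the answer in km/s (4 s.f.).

r₁ = 1.323×10⁸ km = 1.323×10¹¹ m.
r₂ = 6.593×10⁸ km = 6.593×10¹¹ m.
Transfer ellipse a_t = (r₁ + r₂)/2 = 3.958×10¹¹ m.
At r₁: circular v_c1 = √(μ/r₁) = 31670 m/s; transfer-perihelion v_p = √[μ(2/r₁ − 1/a_t)] = 40880 m/s.
Δv₁ = v_p − v_c1 = 9205 m/s.
At r₂: circular v_c2 = √(μ/r₂) = 14190 m/s; transfer-aphelion v_a = √[μ(2/r₂ − 1/a_t)] = 8202 m/s.
Δv₂ = v_c2 − v_a = 5985 m/s.
Total Δv = Δv₁ + Δv₂ = 15190 m/s = 15.19 km/s.

Δv_total ≈ 15.19 km/s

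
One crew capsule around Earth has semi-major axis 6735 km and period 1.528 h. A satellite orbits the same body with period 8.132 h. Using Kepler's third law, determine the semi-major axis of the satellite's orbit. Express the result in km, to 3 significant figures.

a₂ ≈ 20500 km

Kepler's third law: a³ ∝ T², so a₂ = a₁ (T₂/T₁)^(2/3).
T₂/T₁ = 5.322, (T₂/T₁)^(2/3) = 3.048.
a₂ = 6735 × 3.048 = 20530 km.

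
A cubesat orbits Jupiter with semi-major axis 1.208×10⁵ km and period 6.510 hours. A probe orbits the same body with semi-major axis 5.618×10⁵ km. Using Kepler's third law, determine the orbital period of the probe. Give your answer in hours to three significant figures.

Kepler's third law: T² ∝ a³, so T₂ = T₁ (a₂/a₁)^(3/2).
a₂/a₁ = 4.651, (a₂/a₁)^(3/2) = 10.03.
T₂ = 6.510 × 10.03 = 65.29 hours.

T₂ ≈ 65.3 hours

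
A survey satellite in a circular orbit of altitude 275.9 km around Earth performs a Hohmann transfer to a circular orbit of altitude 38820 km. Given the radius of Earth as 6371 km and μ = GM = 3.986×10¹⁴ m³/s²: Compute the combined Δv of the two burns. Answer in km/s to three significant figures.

Δv_total ≈ 3.95 km/s

r₁ = 6371 + 275.9 = 6646.9 km = 6.6469×10⁶ m.
r₂ = 6371 + 38820 = 45191 km = 4.5191×10⁷ m.
Transfer ellipse a_t = (r₁ + r₂)/2 = 2.592×10⁷ m.
At r₁: circular v_c1 = √(μ/r₁) = 7744 m/s; transfer-perigee v_p = √[μ(2/r₁ − 1/a_t)] = 10230 m/s.
Δv₁ = v_p − v_c1 = 2481 m/s.
At r₂: circular v_c2 = √(μ/r₂) = 2970 m/s; transfer-apogee v_a = √[μ(2/r₂ − 1/a_t)] = 1504 m/s.
Δv₂ = v_c2 − v_a = 1466 m/s.
Total Δv = Δv₁ + Δv₂ = 3947 m/s = 3.947 km/s.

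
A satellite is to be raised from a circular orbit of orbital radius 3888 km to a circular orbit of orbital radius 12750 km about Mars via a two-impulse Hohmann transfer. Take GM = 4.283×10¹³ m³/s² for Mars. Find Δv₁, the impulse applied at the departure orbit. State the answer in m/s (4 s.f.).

Δv ≈ 789.9 m/s

r₁ = 3888 km = 3.888×10⁶ m.
r₂ = 12750 km = 1.275×10⁷ m.
Transfer ellipse a_t = (r₁ + r₂)/2 = 8.319×10⁶ m.
At r₁: circular v_c1 = √(μ/r₁) = 3319 m/s; transfer-periapsis v_p = √[μ(2/r₁ − 1/a_t)] = 4109 m/s.
Δv₁ = v_p − v_c1 = 789.9 m/s.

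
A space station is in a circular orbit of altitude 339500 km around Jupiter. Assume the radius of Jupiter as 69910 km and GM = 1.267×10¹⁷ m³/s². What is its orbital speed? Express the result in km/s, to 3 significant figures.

r = 69910 + 339500 = 409410 km = 4.0941×10⁸ m.
For a circular orbit v = √(μ/r) = √(1.267×10¹⁷ / 4.094×10⁸) = √(3.095×10⁸) = 17590 m/s.
That is 17.59 km/s.

v ≈ 17.6 km/s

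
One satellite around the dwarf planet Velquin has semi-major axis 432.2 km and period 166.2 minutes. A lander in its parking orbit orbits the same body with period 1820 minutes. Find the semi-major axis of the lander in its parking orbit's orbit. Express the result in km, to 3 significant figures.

a₂ ≈ 2130 km

Kepler's third law: a³ ∝ T², so a₂ = a₁ (T₂/T₁)^(2/3).
T₂/T₁ = 10.95, (T₂/T₁)^(2/3) = 4.931.
a₂ = 432.2 × 4.931 = 2131 km.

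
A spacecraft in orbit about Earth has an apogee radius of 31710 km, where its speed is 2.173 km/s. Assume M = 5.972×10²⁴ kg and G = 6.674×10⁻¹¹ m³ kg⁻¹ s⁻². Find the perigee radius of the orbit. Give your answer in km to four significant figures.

μ = GM = 6.674×10⁻¹¹ × 5.972×10²⁴ = 3.986×10¹⁴ m³/s².
r_a = 3.171×10⁷ m.
Specific energy ε = v²/2 − μ/r = -1.021×10⁷ J/kg, so a = −μ/(2ε) = 1.952×10⁷ m.
The apsides satisfy r_p + r_a = 2a, so the perigee radius is 2a − r_a = 7.334×10⁶ m = 7333.9 km.

perigee radius ≈ 7334 km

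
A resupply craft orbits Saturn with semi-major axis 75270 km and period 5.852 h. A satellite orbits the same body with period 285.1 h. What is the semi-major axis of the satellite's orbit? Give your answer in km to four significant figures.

Kepler's third law: a³ ∝ T², so a₂ = a₁ (T₂/T₁)^(2/3).
T₂/T₁ = 48.72, (T₂/T₁)^(2/3) = 13.34.
a₂ = 75270 × 13.34 = 1.004×10⁶ km.

a₂ ≈ 1.004×10⁶ km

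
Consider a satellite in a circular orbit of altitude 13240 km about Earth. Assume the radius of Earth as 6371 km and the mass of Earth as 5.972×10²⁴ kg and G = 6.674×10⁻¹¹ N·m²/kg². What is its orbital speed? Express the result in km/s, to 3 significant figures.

v ≈ 4.51 km/s

μ = GM = 6.674×10⁻¹¹ × 5.972×10²⁴ = 3.986×10¹⁴ m³/s².
r = 6371 + 13240 = 19611 km = 1.9611×10⁷ m.
For a circular orbit v = √(μ/r) = √(3.986×10¹⁴ / 1.961×10⁷) = √(2.032×10⁷) = 4508 m/s.
That is 4.508 km/s.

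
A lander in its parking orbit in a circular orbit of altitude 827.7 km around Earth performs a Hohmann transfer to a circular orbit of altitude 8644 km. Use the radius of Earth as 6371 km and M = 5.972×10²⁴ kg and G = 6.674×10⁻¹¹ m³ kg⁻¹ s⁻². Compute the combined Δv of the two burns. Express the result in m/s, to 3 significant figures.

μ = GM = 6.674×10⁻¹¹ × 5.972×10²⁴ = 3.986×10¹⁴ m³/s².
r₁ = 6371 + 827.7 = 7198.7 km = 7.1987×10⁶ m.
r₂ = 6371 + 8644 = 15015 km = 1.5015×10⁷ m.
Transfer ellipse a_t = (r₁ + r₂)/2 = 1.111×10⁷ m.
At r₁: circular v_c1 = √(μ/r₁) = 7441 m/s; transfer-perigee v_p = √[μ(2/r₁ − 1/a_t)] = 8652 m/s.
Δv₁ = v_p − v_c1 = 1211 m/s.
At r₂: circular v_c2 = √(μ/r₂) = 5152 m/s; transfer-apogee v_a = √[μ(2/r₂ − 1/a_t)] = 4148 m/s.
Δv₂ = v_c2 − v_a = 1004 m/s.
Total Δv = Δv₁ + Δv₂ = 2215 m/s.

Δv_total ≈ 2210 m/s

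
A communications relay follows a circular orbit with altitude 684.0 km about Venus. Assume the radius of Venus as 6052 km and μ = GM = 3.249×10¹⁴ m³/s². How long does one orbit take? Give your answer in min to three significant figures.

T ≈ 102 min

r = 6052 + 684.0 = 6736.0 km = 6.7360×10⁶ m.
Kepler's third law: T = 2π√(r³/μ) = 2π√((6.736×10⁶)³ / 3.249×10¹⁴).
r³/μ = 9.407×10⁵ s², so T = 2π × 9.699×10² = 6.094×10³ s.
Converting: 6.094×10³ s ÷ 60.00 = 101.6 min.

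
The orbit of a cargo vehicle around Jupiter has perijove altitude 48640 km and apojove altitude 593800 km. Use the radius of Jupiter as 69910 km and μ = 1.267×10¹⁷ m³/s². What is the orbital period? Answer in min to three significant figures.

T ≈ 2280 min

r_p = 69910 + 48640 = 118550 km = 1.1855×10⁸ m.
r_a = 69910 + 593800 = 663710 km = 6.6371×10⁸ m.
Semi-major axis a = (r_p + r_a)/2 = (1.1855×10⁵ + 6.6371×10⁵)/2 = 3.9113×10⁵ km = 3.911×10⁸ m.
By Kepler's third law T = 2π√(a³/μ) = 2π × 2.173×10⁴ = 1.365×10⁵ s.
= 2276 min.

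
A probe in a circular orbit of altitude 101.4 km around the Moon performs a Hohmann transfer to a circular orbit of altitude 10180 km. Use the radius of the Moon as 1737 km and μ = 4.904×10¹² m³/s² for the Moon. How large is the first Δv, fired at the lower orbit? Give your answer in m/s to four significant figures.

Δv ≈ 516.6 m/s

r₁ = 1737 + 101.4 = 1838.4 km = 1.8384×10⁶ m.
r₂ = 1737 + 10180 = 11917 km = 1.1917×10⁷ m.
Transfer ellipse a_t = (r₁ + r₂)/2 = 6.878×10⁶ m.
At r₁: circular v_c1 = √(μ/r₁) = 1633 m/s; transfer-perilune v_p = √[μ(2/r₁ − 1/a_t)] = 2150 m/s.
Δv₁ = v_p − v_c1 = 516.6 m/s.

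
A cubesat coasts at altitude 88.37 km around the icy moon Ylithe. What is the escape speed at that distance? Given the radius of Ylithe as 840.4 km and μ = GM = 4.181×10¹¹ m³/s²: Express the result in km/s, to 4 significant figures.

r = 840.4 + 88.37 = 928.77 km = 9.2877×10⁵ m.
Escape speed v_esc = √(2μ/r) = √(2 × 4.181×10¹¹ / 9.288×10⁵) = √(9.003×10⁵) = 948.9 m/s.
= 0.9489 km/s.

v_esc ≈ 0.9489 km/s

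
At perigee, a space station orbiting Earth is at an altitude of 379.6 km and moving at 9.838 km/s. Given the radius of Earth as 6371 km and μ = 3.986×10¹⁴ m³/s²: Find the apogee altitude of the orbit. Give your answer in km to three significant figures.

apogee altitude ≈ 24300 km

r_p = 6371 + 379.6 = 6750.6 km = 6.751×10⁶ m.
Specific energy ε = v²/2 − μ/r = -1.065×10⁷ J/kg, so a = −μ/(2ε) = 1.871×10⁷ m.
The apsides satisfy r_p + r_a = 2a, so the apogee radius is 2a − r_p = 3.066×10⁷ m = 30664 km.
Apogee altitude = 30664 − 6371 = 24293 km.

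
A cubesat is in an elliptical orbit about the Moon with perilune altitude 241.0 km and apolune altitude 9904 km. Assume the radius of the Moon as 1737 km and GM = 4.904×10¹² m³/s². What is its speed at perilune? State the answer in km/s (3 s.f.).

r_p = 1737 + 241.0 = 1978.0 km = 1.9780×10⁶ m.
r_a = 1737 + 9904 = 11641 km = 1.1641×10⁷ m.
Semi-major axis a = (r_p + r_a)/2 = 6809.5 km = 6.810×10⁶ m.
Vis-viva: v² = μ(2/r − 1/a) = 4.904×10¹² × (1.011×10⁻⁶ − 1.469×10⁻⁷) = 4.238×10⁶ m²/s².
v = 2059 m/s = 2.059 km/s.

v ≈ 2.06 km/s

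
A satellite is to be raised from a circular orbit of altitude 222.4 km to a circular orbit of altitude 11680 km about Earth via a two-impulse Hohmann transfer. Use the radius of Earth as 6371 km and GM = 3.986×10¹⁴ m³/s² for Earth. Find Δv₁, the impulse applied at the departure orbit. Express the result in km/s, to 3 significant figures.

r₁ = 6371 + 222.4 = 6593.4 km = 6.5934×10⁶ m.
r₂ = 6371 + 11680 = 18051 km = 1.8051×10⁷ m.
Transfer ellipse a_t = (r₁ + r₂)/2 = 1.232×10⁷ m.
At r₁: circular v_c1 = √(μ/r₁) = 7775 m/s; transfer-perigee v_p = √[μ(2/r₁ − 1/a_t)] = 9411 m/s.
Δv₁ = v_p − v_c1 = 1635 m/s.
= 1.635 km/s.

Δv ≈ 1.64 km/s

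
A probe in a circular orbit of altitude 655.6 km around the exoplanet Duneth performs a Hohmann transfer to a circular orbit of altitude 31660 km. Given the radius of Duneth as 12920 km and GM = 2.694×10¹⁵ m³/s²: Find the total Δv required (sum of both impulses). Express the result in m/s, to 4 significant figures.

r₁ = 12920 + 655.6 = 13576 km = 1.3576×10⁷ m.
r₂ = 12920 + 31660 = 44580 km = 4.4580×10⁷ m.
Transfer ellipse a_t = (r₁ + r₂)/2 = 2.908×10⁷ m.
At r₁: circular v_c1 = √(μ/r₁) = 14090 m/s; transfer-periapsis v_p = √[μ(2/r₁ − 1/a_t)] = 17440 m/s.
Δv₁ = v_p − v_c1 = 3355 m/s.
At r₂: circular v_c2 = √(μ/r₂) = 7774 m/s; transfer-apoapsis v_a = √[μ(2/r₂ − 1/a_t)] = 5312 m/s.
Δv₂ = v_c2 − v_a = 2462 m/s.
Total Δv = Δv₁ + Δv₂ = 5818 m/s.

Δv_total ≈ 5818 m/s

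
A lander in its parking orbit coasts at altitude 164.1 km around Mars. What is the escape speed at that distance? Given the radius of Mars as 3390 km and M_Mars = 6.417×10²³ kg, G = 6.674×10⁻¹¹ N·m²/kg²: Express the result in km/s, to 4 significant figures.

v_esc ≈ 4.909 km/s

μ = GM = 6.674×10⁻¹¹ × 6.417×10²³ = 4.283×10¹³ m³/s².
r = 3390 + 164.1 = 3554.1 km = 3.5541×10⁶ m.
Escape speed v_esc = √(2μ/r) = √(2 × 4.283×10¹³ / 3.554×10⁶) = √(2.410×10⁷) = 4909 m/s.
= 4.909 km/s.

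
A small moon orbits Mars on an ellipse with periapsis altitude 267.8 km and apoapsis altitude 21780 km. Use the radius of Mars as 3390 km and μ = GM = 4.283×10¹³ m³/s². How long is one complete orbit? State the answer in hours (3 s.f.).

r_p = 3390 + 267.8 = 3657.8 km = 3.6578×10⁶ m.
r_a = 3390 + 21780 = 25170 km = 2.5170×10⁷ m.
Semi-major axis a = (r_p + r_a)/2 = (3657.8 + 25170)/2 = 14414 km = 1.441×10⁷ m.
By Kepler's third law T = 2π√(a³/μ) = 2π × 8.362×10³ = 5.254×10⁴ s.
= 14.59 hours.

T ≈ 14.6 hours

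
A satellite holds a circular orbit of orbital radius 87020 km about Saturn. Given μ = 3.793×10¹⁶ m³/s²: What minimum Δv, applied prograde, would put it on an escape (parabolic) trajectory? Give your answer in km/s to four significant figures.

r = 87020 km = 8.702×10⁷ m.
Circular speed v_c = √(μ/r) = 20880 m/s.
Escape speed v_esc = √(2μ/r) = √2 × v_c = 29530 m/s.
Δv = v_esc − v_c = 8648 m/s = 8.648 km/s.

Δv ≈ 8.648 km/s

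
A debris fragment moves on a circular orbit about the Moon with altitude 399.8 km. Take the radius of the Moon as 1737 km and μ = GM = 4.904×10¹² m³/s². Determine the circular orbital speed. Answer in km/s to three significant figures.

r = 1737 + 399.8 = 2136.8 km = 2.1368×10⁶ m.
For a circular orbit v = √(μ/r) = √(4.904×10¹² / 2.137×10⁶) = √(2.295×10⁶) = 1515 m/s.
That is 1.515 km/s.

v ≈ 1.51 km/s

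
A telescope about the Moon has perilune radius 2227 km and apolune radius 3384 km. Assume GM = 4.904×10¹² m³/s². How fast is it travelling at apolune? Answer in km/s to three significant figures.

Semi-major axis a = (r_p + r_a)/2 = 2805.5 km = 2.806×10⁶ m.
Vis-viva: v² = μ(2/r − 1/a) = 4.904×10¹² × (5.910×10⁻⁷ − 3.564×10⁻⁷) = 1.150×10⁶ m²/s².
v = 1073 m/s = 1.073 km/s.

v ≈ 1.07 km/s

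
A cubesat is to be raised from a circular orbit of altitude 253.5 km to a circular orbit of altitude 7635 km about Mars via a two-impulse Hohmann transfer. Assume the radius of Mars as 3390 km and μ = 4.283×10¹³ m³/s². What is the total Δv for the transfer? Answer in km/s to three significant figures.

r₁ = 3390 + 253.5 = 3643.5 km = 3.6435×10⁶ m.
r₂ = 3390 + 7635 = 11025 km = 1.1025×10⁷ m.
Transfer ellipse a_t = (r₁ + r₂)/2 = 7.334×10⁶ m.
At r₁: circular v_c1 = √(μ/r₁) = 3429 m/s; transfer-periapsis v_p = √[μ(2/r₁ − 1/a_t)] = 4204 m/s.
Δv₁ = v_p − v_c1 = 775.1 m/s.
At r₂: circular v_c2 = √(μ/r₂) = 1971 m/s; transfer-apoapsis v_a = √[μ(2/r₂ − 1/a_t)] = 1389 m/s.
Δv₂ = v_c2 − v_a = 581.8 m/s.
Total Δv = Δv₁ + Δv₂ = 1357 m/s = 1.357 km/s.

Δv_total ≈ 1.36 km/s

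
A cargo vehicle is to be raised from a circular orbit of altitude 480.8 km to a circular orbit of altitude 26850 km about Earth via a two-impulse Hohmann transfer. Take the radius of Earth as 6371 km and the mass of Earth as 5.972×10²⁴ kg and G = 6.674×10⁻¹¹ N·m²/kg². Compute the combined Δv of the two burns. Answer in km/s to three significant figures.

Δv_total ≈ 3.63 km/s

μ = GM = 6.674×10⁻¹¹ × 5.972×10²⁴ = 3.986×10¹⁴ m³/s².
r₁ = 6371 + 480.8 = 6851.8 km = 6.8518×10⁶ m.
r₂ = 6371 + 26850 = 33221 km = 3.3221×10⁷ m.
Transfer ellipse a_t = (r₁ + r₂)/2 = 2.004×10⁷ m.
At r₁: circular v_c1 = √(μ/r₁) = 7627 m/s; transfer-perigee v_p = √[μ(2/r₁ − 1/a_t)] = 9821 m/s.
Δv₁ = v_p − v_c1 = 2194 m/s.
At r₂: circular v_c2 = √(μ/r₂) = 3464 m/s; transfer-apogee v_a = √[μ(2/r₂ − 1/a_t)] = 2026 m/s.
Δv₂ = v_c2 − v_a = 1438 m/s.
Total Δv = Δv₁ + Δv₂ = 3632 m/s = 3.632 km/s.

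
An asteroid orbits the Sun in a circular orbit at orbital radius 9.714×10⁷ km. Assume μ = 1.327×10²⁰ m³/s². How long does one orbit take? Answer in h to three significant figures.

T ≈ 4590 h

r = 9.714×10⁷ km = 9.714×10¹⁰ m.
Kepler's third law: T = 2π√(r³/μ) = 2π√((9.714×10¹⁰)³ / 1.327×10²⁰).
r³/μ = 6.908×10¹² s², so T = 2π × 2.628×10⁶ = 1.651×10⁷ s.
Converting: 1.651×10⁷ s ÷ 3600 = 4587 h.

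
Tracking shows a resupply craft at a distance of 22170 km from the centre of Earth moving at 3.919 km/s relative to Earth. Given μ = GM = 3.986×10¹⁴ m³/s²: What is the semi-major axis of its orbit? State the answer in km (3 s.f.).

a ≈ 19300 km

r = 2.217×10⁷ m.
Specific orbital energy ε = v²/2 − μ/r = (3919)²/2 − 3.986×10¹⁴/2.217×10⁷ = -1.030×10⁷ J/kg.
Since ε = −μ/(2a), a = −μ/(2ε) = 1.935×10⁷ m = 19350 km.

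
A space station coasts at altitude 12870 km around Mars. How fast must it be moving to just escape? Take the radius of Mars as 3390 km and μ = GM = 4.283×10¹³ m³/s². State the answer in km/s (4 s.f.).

r = 3390 + 12870 = 16260 km = 1.6260×10⁷ m.
Escape speed v_esc = √(2μ/r) = √(2 × 4.283×10¹³ / 1.626×10⁷) = √(5.268×10⁶) = 2295 m/s.
= 2.295 km/s.

v_esc ≈ 2.295 km/s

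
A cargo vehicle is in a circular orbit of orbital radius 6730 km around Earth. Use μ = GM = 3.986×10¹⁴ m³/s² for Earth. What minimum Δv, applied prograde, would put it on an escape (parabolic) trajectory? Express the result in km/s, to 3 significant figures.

Δv ≈ 3.19 km/s

r = 6730 km = 6.730×10⁶ m.
Circular speed v_c = √(μ/r) = 7696 m/s.
Escape speed v_esc = √(2μ/r) = √2 × v_c = 10880 m/s.
Δv = v_esc − v_c = 3188 m/s = 3.188 km/s.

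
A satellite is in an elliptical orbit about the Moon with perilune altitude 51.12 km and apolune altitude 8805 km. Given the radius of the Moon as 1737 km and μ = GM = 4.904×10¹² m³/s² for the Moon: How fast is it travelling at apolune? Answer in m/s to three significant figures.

r_p = 1737 + 51.12 = 1788.1 km = 1.7881×10⁶ m.
r_a = 1737 + 8805 = 10542 km = 1.0542×10⁷ m.
Semi-major axis a = (r_p + r_a)/2 = 6165.1 km = 6.165×10⁶ m.
Vis-viva: v² = μ(2/r − 1/a) = 4.904×10¹² × (1.897×10⁻⁷ − 1.622×10⁻⁷) = 1.349×10⁵ m²/s².
v = 367.3 m/s.

v ≈ 367 m/s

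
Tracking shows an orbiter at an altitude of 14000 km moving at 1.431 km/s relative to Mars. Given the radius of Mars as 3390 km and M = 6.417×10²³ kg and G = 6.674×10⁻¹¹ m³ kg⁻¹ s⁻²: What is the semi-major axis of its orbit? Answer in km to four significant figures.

μ = GM = 6.674×10⁻¹¹ × 6.417×10²³ = 4.283×10¹³ m³/s².
r = 3390 + 14000 = 17390 km = 1.739×10⁷ m.
Vis-viva rearranged: 1/a = 2/r − v²/μ = 1.150×10⁻⁷ − 4.781×10⁻⁸ = 6.719×10⁻⁸ m⁻¹.
a = 1.488×10⁷ m = 14882 km.

a ≈ 14880 km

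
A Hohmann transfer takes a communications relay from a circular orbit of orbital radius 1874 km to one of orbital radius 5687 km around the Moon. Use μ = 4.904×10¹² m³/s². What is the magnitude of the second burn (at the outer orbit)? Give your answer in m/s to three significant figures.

r₁ = 1874 km = 1.874×10⁶ m.
r₂ = 5687 km = 5.687×10⁶ m.
Transfer ellipse a_t = (r₁ + r₂)/2 = 3.780×10⁶ m.
At r₁: circular v_c1 = √(μ/r₁) = 1618 m/s; transfer-perilune v_p = √[μ(2/r₁ − 1/a_t)] = 1984 m/s.
At r₂: circular v_c2 = √(μ/r₂) = 928.6 m/s; transfer-apolune v_a = √[μ(2/r₂ − 1/a_t)] = 653.8 m/s.
Δv₂ = v_c2 − v_a = 274.8 m/s.

Δv ≈ 275 m/s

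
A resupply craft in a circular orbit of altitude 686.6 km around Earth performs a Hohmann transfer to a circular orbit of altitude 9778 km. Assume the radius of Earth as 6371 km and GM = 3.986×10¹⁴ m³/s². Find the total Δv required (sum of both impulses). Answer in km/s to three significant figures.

Δv_total ≈ 2.44 km/s

r₁ = 6371 + 686.6 = 7057.6 km = 7.0576×10⁶ m.
r₂ = 6371 + 9778 = 16149 km = 1.6149×10⁷ m.
Transfer ellipse a_t = (r₁ + r₂)/2 = 1.160×10⁷ m.
At r₁: circular v_c1 = √(μ/r₁) = 7515 m/s; transfer-perigee v_p = √[μ(2/r₁ − 1/a_t)] = 8866 m/s.
Δv₁ = v_p − v_c1 = 1351 m/s.
At r₂: circular v_c2 = √(μ/r₂) = 4968 m/s; transfer-apogee v_a = √[μ(2/r₂ − 1/a_t)] = 3875 m/s.
Δv₂ = v_c2 − v_a = 1094 m/s.
Total Δv = Δv₁ + Δv₂ = 2444 m/s = 2.444 km/s.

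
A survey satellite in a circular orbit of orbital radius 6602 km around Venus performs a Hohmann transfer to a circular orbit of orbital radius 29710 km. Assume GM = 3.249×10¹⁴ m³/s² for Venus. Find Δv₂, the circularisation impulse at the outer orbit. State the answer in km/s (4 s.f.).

Δv ≈ 1.313 km/s

r₁ = 6602 km = 6.602×10⁶ m.
r₂ = 29710 km = 2.971×10⁷ m.
Transfer ellipse a_t = (r₁ + r₂)/2 = 1.816×10⁷ m.
At r₁: circular v_c1 = √(μ/r₁) = 7015 m/s; transfer-periapsis v_p = √[μ(2/r₁ − 1/a_t)] = 8974 m/s.
At r₂: circular v_c2 = √(μ/r₂) = 3307 m/s; transfer-apoapsis v_a = √[μ(2/r₂ − 1/a_t)] = 1994 m/s.
Δv₂ = v_c2 − v_a = 1313 m/s.
= 1.313 km/s.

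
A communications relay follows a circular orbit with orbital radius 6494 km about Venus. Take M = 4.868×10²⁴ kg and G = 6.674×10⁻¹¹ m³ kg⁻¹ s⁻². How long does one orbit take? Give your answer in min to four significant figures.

T ≈ 96.15 min

μ = GM = 6.674×10⁻¹¹ × 4.868×10²⁴ = 3.249×10¹⁴ m³/s².
r = 6494 km = 6.494×10⁶ m.
Kepler's third law: T = 2π√(r³/μ) = 2π√((6.494×10⁶)³ / 3.249×10¹⁴).
r³/μ = 8.429×10⁵ s², so T = 2π × 9.181×10² = 5.769×10³ s.
Converting: 5.769×10³ s ÷ 60.00 = 96.15 min.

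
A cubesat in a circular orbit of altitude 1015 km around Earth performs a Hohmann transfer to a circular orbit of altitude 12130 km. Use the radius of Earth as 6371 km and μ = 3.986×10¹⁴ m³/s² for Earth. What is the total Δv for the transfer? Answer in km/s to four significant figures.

Δv_total ≈ 2.572 km/s

r₁ = 6371 + 1015 = 7386.0 km = 7.3860×10⁶ m.
r₂ = 6371 + 12130 = 18501 km = 1.8501×10⁷ m.
Transfer ellipse a_t = (r₁ + r₂)/2 = 1.294×10⁷ m.
At r₁: circular v_c1 = √(μ/r₁) = 7346 m/s; transfer-perigee v_p = √[μ(2/r₁ − 1/a_t)] = 8783 m/s.
Δv₁ = v_p − v_c1 = 1437 m/s.
At r₂: circular v_c2 = √(μ/r₂) = 4642 m/s; transfer-apogee v_a = √[μ(2/r₂ − 1/a_t)] = 3506 m/s.
Δv₂ = v_c2 − v_a = 1135 m/s.
Total Δv = Δv₁ + Δv₂ = 2572 m/s = 2.572 km/s.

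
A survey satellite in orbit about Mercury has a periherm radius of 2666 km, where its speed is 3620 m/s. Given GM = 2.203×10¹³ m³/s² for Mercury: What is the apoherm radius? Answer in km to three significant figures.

r_p = 2.666×10⁶ m.
Specific energy ε = v²/2 − μ/r = -1.711×10⁶ J/kg, so a = −μ/(2ε) = 6.437×10⁶ m.
The apsides satisfy r_p + r_a = 2a, so the apoherm radius is 2a − r_p = 1.021×10⁷ m = 10209 km.

apoherm radius ≈ 10200 km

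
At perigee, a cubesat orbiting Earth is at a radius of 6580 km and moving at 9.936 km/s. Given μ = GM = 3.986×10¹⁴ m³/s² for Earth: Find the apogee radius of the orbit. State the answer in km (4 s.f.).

apogee radius ≈ 28960 km

r_p = 6.580×10⁶ m.
Specific energy ε = v²/2 − μ/r = -1.122×10⁷ J/kg, so a = −μ/(2ε) = 1.777×10⁷ m.
The apsides satisfy r_p + r_a = 2a, so the apogee radius is 2a − r_p = 2.896×10⁷ m = 28960 km.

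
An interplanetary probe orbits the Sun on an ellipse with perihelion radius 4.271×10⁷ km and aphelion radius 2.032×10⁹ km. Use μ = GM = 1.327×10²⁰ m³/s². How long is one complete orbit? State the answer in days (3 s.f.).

Semi-major axis a = (r_p + r_a)/2 = (4.2710×10⁷ + 2.0320×10⁹)/2 = 1.0374×10⁹ km = 1.037×10¹² m.
By Kepler's third law T = 2π√(a³/μ) = 2π × 9.172×10⁷ = 5.763×10⁸ s.
= 6670 days.

T ≈ 6670 days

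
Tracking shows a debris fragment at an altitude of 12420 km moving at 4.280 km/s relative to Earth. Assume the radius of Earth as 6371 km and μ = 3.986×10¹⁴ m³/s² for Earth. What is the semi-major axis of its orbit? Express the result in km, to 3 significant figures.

a ≈ 16500 km

r = 6371 + 12420 = 18791 km = 1.879×10⁷ m.
Specific orbital energy ε = v²/2 − μ/r = (4280)²/2 − 3.986×10¹⁴/1.879×10⁷ = -1.205×10⁷ J/kg.
Since ε = −μ/(2a), a = −μ/(2ε) = 1.654×10⁷ m = 16535 km.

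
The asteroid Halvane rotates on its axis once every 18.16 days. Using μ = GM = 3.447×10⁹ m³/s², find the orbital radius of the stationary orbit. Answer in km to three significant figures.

r_sync ≈ 5990 km

T = 18.16 days = 1.569×10⁶ s.
A synchronous orbit has period T, so by Kepler's third law a = (μT²/4π²)^(1/3).
μT²/4π² = 3.447×10⁹ × (1.569×10⁶)² / 39.48 = 2.150×10²⁰ m³.
a = 5.990×10⁶ m = 5990.3 km.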